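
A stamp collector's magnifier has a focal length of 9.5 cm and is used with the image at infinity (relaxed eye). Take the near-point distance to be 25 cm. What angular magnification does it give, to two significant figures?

2.6

M = D/f = 25/9.5 = 2.632.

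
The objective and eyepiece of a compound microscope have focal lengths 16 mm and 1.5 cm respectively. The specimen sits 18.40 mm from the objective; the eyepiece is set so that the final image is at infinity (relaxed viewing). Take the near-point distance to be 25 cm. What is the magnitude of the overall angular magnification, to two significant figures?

110

Convert to cm: f_obj = 16 mm = 1.6 cm; d_o = 18.40 mm = 1.84 cm.
Objective: 1/d_i = 1/f_obj - 1/d_o = 1/1.6 - 1/1.84 = 0.08152 cm^-1, so d_i = 12.267 cm.
m_obj = -d_i/d_o = -12.267/1.84 = -6.667.
Eyepiece angular magnification (image at infinity): M_eye = D/f_e = 25/1.5 = 16.667.
Overall M = m_obj x M_eye = (-6.667)(16.667) = -111.11.
|M| = 111.11.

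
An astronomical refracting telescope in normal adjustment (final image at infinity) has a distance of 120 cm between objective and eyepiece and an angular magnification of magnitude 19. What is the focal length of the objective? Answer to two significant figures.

In normal adjustment the tube length equals f_obj + f_eye and |M| = f_obj/f_eye.
So f_obj = 19 f_eye and 19 f_eye + f_eye = 120 cm, giving f_eye = 120/20 = 6.000 cm and f_obj = 114.000 cm.

110 cm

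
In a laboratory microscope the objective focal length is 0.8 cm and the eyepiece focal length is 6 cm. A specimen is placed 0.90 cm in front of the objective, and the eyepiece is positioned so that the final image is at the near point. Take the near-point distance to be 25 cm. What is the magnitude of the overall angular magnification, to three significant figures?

Objective: 1/d_i = 1/f_obj - 1/d_o = 1/0.8 - 1/0.90 = 0.13889 cm^-1, so d_i = 7.200 cm.
m_obj = -d_i/d_o = -7.200/0.90 = -8.000.
Eyepiece angular magnification (image at near point): M_eye = 1 + D/f_e = 1 + 25/6 = 5.167.
Overall M = m_obj x M_eye = (-8.000)(5.167) = -41.33.
|M| = 41.33.

41.3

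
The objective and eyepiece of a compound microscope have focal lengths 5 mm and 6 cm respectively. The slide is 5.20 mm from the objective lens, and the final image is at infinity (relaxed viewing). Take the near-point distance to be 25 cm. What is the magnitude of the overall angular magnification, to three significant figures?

104

Convert to cm: f_obj = 5 mm = 0.5 cm; d_o = 5.20 mm = 0.52 cm.
Objective: 1/d_i = 1/f_obj - 1/d_o = 1/0.5 - 1/0.52 = 0.07692 cm^-1, so d_i = 13.000 cm.
m_obj = -d_i/d_o = -13.000/0.52 = -25.000.
Eyepiece angular magnification (image at infinity): M_eye = D/f_e = 25/6 = 4.167.
Overall M = m_obj x M_eye = (-25.000)(4.167) = -104.17.
|M| = 104.17.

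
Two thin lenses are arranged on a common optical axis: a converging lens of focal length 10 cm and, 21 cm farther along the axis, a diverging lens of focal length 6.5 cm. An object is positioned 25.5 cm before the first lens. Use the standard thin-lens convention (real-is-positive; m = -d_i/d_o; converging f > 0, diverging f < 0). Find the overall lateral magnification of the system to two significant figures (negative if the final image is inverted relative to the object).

Applying the thin-lens equation to the first lens, 1/10 = 1/25.5 + 1/d_i1, which gives d_i1 = 16.452 cm.
Its lateral magnification is m_1 = -d_i1/d_o1 = -(16.452)/25.5 = -0.6452.
The intermediate image is 16.452 cm to the right of lens 1, so d_o2 = L - d_i1 = 21 - 16.452 = 4.548 cm.
Applying the thin-lens equation again with f_2 = -6.5 cm and d_o2 = 4.548 cm gives d_i2 = -2.676 cm.
m_2 = -(-2.676)/(4.548) = 0.5883.
Overall magnification: m = m_1 m_2 = -0.3796.

-0.38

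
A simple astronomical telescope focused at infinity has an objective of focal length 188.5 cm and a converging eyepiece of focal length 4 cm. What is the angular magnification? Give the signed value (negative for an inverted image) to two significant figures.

-47

M = -f_obj/f_eye = -188.5/(4) = -47.125.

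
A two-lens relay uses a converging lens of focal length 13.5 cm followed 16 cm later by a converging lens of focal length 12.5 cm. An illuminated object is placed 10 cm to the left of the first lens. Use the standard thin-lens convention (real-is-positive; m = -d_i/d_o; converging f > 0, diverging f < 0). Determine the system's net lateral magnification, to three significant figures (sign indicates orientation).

Applying the thin-lens equation to the first lens, 1/13.5 = 1/10 + 1/d_i1, which gives d_i1 = -38.571 cm.
Its lateral magnification is m_1 = -d_i1/d_o1 = -(-38.571)/10 = 3.8571.
The intermediate image is virtual, 38.571 cm to the left of lens 1, so d_o2 = L - d_i1 = 16 - (-38.571) = 54.571 cm.
Applying the thin-lens equation again with f_2 = 12.5 cm and d_o2 = 54.571 cm gives d_i2 = 16.214 cm.
m_2 = -(16.214)/(54.571) = -0.2971.
Total m = m_1 x m_2 = (3.8571)(-0.2971) = -1.1460.

-1.15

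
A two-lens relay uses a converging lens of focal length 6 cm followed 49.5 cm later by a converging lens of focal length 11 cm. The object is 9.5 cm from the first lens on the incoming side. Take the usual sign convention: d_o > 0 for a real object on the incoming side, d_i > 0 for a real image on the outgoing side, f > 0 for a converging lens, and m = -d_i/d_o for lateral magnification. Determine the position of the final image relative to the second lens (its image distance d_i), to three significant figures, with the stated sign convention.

16.4 cm

Lens 1: 1/d_i1 = 1/f_1 - 1/d_o1 = 1/6 - 1/9.5 = 0.06140 cm^-1, so d_i1 = 16.286 cm.
The intermediate image is 16.286 cm to the right of lens 1, so d_o2 = L - d_i1 = 49.5 - 16.286 = 33.214 cm.
Lens 2: 1/d_i2 = 1/f_2 - 1/d_o2 = 1/11 - 1/(33.214) = 0.06080 cm^-1, so d_i2 = 16.447 cm.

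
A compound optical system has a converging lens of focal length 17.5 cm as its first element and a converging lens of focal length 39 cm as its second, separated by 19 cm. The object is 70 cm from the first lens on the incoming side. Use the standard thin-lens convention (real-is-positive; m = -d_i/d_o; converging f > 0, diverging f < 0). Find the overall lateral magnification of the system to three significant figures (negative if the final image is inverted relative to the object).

-0.300

Lens 1: 1/d_i1 = 1/f_1 - 1/d_o1 = 1/17.5 - 1/70 = 0.04286 cm^-1, so d_i1 = 23.333 cm.
m_1 = -(23.333)/70 = -0.3333.
Since 23.333 cm > 19 cm, the first image lies past the second lens and serves as a virtual object: d_o2 = L - d_i1 = -4.333 cm.
Lens 2: 1/d_i2 = 1/f_2 - 1/d_o2 = 1/39 - 1/(-4.333) = 0.25641 cm^-1, so d_i2 = 3.900 cm.
m_2 = -(3.900)/(-4.333) = 0.9000.
Total m = m_1 x m_2 = (-0.3333)(0.9000) = -0.3000.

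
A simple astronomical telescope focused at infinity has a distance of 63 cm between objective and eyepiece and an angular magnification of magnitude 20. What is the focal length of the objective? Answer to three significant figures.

60.0 cm

In normal adjustment the tube length equals f_obj + f_eye and |M| = f_obj/f_eye.
So f_obj = 20 f_eye and 20 f_eye + f_eye = 63 cm, giving f_eye = 63/21 = 3.000 cm and f_obj = 60.000 cm.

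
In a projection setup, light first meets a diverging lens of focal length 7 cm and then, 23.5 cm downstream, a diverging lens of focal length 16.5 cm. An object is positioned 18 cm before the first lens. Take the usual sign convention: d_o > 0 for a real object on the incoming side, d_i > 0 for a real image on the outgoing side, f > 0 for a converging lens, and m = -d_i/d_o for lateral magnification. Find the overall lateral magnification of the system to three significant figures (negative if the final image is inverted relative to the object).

0.103

First lens: d_i1 = 1/(1/(-7) - 1/18) = -5.040 cm.
m_1 = -(-5.040)/18 = 0.2800.
With d_i1 < 0 the first image is virtual and lies on the object side; the object distance for lens 2 is d_o2 = 23.5 - (-5.040) = 28.540 cm.
Second lens: d_i2 = 1/(1/(-16.5) - 1/(28.540)) = -10.455 cm.
m_2 = -(-10.455)/(28.540) = 0.3663.
Total m = m_1 x m_2 = (0.2800)(0.3663) = 0.1026.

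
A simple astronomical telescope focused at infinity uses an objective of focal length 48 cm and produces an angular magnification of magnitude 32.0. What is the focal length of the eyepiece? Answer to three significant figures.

1.50 cm

|M| = f_obj/f_eye, so f_eye = f_obj/|M| = 48/32.0 = 1.500 cm.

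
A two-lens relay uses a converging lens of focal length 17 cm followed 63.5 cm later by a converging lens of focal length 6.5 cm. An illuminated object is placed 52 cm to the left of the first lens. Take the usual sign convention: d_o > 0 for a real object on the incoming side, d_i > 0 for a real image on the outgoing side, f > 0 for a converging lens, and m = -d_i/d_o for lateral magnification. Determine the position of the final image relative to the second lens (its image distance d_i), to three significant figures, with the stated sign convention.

Applying the thin-lens equation to the first lens, 1/17 = 1/52 + 1/d_i1, which gives d_i1 = 25.257 cm.
The intermediate image is 25.257 cm to the right of lens 1, so d_o2 = L - d_i1 = 63.5 - 25.257 = 38.243 cm.
Applying the thin-lens equation again with f_2 = 6.5 cm and d_o2 = 38.243 cm gives d_i2 = 7.831 cm.

7.83 cm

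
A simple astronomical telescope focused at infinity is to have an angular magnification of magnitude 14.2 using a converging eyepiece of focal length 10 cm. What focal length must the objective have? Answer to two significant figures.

|M| = f_obj/|f_eye|, so f_obj = |M| x |f_eye| = 14.2 x 10 = 142.000 cm.

140 cm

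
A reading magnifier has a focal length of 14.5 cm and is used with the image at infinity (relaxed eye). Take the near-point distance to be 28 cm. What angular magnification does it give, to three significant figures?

M = D/f = 28/14.5 = 1.931.

1.93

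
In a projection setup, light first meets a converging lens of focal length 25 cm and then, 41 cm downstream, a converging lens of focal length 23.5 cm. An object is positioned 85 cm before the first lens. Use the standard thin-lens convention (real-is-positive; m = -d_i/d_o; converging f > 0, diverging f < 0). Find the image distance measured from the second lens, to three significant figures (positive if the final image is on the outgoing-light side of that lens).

-7.32 cm

Lens 1: 1/d_i1 = 1/f_1 - 1/d_o1 = 1/25 - 1/85 = 0.02824 cm^-1, so d_i1 = 35.417 cm.
Object distance for lens 2: d_o2 = 41 - 35.417 = 5.583 cm.
Lens 2: 1/d_i2 = 1/f_2 - 1/d_o2 = 1/23.5 - 1/(5.583) = -0.13655 cm^-1, so d_i2 = -7.323 cm.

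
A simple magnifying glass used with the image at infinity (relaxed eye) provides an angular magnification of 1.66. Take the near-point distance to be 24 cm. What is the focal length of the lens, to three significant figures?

14.5 cm

For the image at infinity, M = D/f.
f = D/M = 24/1.66 = 14.458 cm.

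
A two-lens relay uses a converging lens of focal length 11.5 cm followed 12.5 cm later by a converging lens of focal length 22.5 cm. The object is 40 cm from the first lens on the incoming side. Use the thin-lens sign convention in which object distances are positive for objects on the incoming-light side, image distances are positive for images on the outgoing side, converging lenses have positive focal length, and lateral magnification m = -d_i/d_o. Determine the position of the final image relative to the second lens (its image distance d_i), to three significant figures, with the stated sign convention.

3.13 cm

Lens 1: 1/d_i1 = 1/f_1 - 1/d_o1 = 1/11.5 - 1/40 = 0.06196 cm^-1, so d_i1 = 16.140 cm.
Since 16.140 cm > 12.5 cm, the first image lies past the second lens and serves as a virtual object: d_o2 = L - d_i1 = -3.640 cm.
Lens 2: 1/d_i2 = 1/f_2 - 1/d_o2 = 1/22.5 - 1/(-3.640) = 0.31914 cm^-1, so d_i2 = 3.133 cm.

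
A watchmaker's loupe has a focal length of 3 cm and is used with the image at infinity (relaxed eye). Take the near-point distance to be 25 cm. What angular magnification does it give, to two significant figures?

8.3

M = D/f = 25/3 = 8.333.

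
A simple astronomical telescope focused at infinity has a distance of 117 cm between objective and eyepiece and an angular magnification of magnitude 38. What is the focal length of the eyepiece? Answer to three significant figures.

3.00 cm

In normal adjustment the tube length equals f_obj + f_eye and |M| = f_obj/f_eye.
So f_obj = 38 f_eye and 38 f_eye + f_eye = 117 cm, giving f_eye = 117/39 = 3.000 cm and f_obj = 114.000 cm.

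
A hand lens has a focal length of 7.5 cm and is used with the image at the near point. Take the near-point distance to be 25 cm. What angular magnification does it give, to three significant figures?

4.33

M = 1 + D/f = 1 + 25/7.5 = 4.333.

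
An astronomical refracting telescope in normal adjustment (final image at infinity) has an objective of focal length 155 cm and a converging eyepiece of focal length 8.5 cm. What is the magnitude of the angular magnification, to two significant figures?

18

|M| = f_obj/|f_eye| = 155/8.5 = 18.235.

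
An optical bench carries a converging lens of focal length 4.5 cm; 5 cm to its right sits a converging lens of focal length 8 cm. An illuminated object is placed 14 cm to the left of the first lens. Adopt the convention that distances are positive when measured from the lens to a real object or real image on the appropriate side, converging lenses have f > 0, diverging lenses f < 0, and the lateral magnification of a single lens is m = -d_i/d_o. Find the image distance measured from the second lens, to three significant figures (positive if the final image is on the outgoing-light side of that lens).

Lens 1: 1/d_i1 = 1/f_1 - 1/d_o1 = 1/4.5 - 1/14 = 0.15079 cm^-1, so d_i1 = 6.632 cm.
This image would form 6.632 cm past lens 1, i.e. 1.632 cm beyond lens 2, so it is a virtual object for lens 2: d_o2 = 5 - 6.632 = -1.632 cm.
Lens 2: 1/d_i2 = 1/f_2 - 1/d_o2 = 1/8 - 1/(-1.632) = 0.73790 cm^-1, so d_i2 = 1.355 cm.

1.36 cm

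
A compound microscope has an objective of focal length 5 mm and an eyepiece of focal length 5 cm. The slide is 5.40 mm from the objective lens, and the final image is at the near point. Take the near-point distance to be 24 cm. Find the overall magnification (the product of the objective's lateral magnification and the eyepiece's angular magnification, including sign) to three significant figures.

-72.5

Convert to cm: f_obj = 5 mm = 0.5 cm; d_o = 5.40 mm = 0.54 cm.
Objective: 1/d_i = 1/f_obj - 1/d_o = 1/0.5 - 1/0.54 = 0.14815 cm^-1, so d_i = 6.750 cm.
m_obj = -d_i/d_o = -6.750/0.54 = -12.500.
Eyepiece angular magnification (image at near point): M_eye = 1 + D/f_e = 1 + 24/5 = 5.800.
Overall M = m_obj x M_eye = (-12.500)(5.800) = -72.50.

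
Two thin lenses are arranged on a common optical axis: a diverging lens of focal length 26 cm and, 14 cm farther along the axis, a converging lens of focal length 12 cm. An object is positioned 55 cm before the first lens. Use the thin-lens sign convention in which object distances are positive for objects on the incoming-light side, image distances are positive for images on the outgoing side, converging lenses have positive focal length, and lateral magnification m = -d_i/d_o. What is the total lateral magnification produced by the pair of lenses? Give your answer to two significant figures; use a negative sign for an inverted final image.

-0.20

Applying the thin-lens equation to the first lens, 1/(-26) = 1/55 + 1/d_i1, which gives d_i1 = -17.654 cm.
Its lateral magnification is m_1 = -d_i1/d_o1 = -(-17.654)/55 = 0.3210.
With d_i1 < 0 the first image is virtual and lies on the object side; the object distance for lens 2 is d_o2 = 14 - (-17.654) = 31.654 cm.
Applying the thin-lens equation again with f_2 = 12 cm and d_o2 = 31.654 cm gives d_i2 = 19.327 cm.
m_2 = -(19.327)/(31.654) = -0.6106.
Total m = m_1 x m_2 = (0.3210)(-0.6106) = -0.1960.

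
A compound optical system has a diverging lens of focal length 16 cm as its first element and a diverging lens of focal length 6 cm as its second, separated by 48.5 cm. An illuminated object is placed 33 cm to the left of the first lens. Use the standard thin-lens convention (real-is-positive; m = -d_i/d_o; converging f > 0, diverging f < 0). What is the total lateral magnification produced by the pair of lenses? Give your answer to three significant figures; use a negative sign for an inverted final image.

First lens: d_i1 = 1/(1/(-16) - 1/33) = -10.776 cm.
m_1 = -(-10.776)/33 = 0.3265.
The intermediate image is virtual, 10.776 cm to the left of lens 1, so d_o2 = L - d_i1 = 48.5 - (-10.776) = 59.276 cm.
Second lens: d_i2 = 1/(1/(-6) - 1/(59.276)) = -5.448 cm.
m_2 = -(-5.448)/(59.276) = 0.0919.
Total m = m_1 x m_2 = (0.3265)(0.0919) = 0.0300.

0.0300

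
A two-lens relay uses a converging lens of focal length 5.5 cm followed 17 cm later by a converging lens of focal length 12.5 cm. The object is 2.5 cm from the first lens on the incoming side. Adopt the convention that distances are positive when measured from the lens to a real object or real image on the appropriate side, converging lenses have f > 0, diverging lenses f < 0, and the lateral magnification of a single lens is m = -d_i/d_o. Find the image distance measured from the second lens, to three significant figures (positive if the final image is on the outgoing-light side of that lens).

29.7 cm

Lens 1: 1/d_i1 = 1/f_1 - 1/d_o1 = 1/5.5 - 1/2.5 = -0.21818 cm^-1, so d_i1 = -4.583 cm.
With d_i1 < 0 the first image is virtual and lies on the object side; the object distance for lens 2 is d_o2 = 17 - (-4.583) = 21.583 cm.
Lens 2: 1/d_i2 = 1/f_2 - 1/d_o2 = 1/12.5 - 1/(21.583) = 0.03367 cm^-1, so d_i2 = 29.702 cm.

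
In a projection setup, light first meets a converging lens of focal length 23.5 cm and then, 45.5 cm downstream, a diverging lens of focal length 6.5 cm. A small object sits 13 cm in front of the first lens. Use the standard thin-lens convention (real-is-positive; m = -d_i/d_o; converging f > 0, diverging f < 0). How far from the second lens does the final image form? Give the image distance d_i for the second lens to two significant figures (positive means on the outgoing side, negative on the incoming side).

-6.0 cm

Lens 1: 1/d_i1 = 1/f_1 - 1/d_o1 = 1/23.5 - 1/13 = -0.03437 cm^-1, so d_i1 = -29.095 cm.
The intermediate image is virtual, 29.095 cm to the left of lens 1, so d_o2 = L - d_i1 = 45.5 - (-29.095) = 74.595 cm.
Lens 2: 1/d_i2 = 1/f_2 - 1/d_o2 = 1/(-6.5) - 1/(74.595) = -0.16725 cm^-1, so d_i2 = -5.979 cm.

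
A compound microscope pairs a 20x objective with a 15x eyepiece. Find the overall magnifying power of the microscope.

300

The overall magnification of a compound microscope is the product of the objective and eyepiece magnifications:
M = M_obj x M_eye = 20 x 15 = 300.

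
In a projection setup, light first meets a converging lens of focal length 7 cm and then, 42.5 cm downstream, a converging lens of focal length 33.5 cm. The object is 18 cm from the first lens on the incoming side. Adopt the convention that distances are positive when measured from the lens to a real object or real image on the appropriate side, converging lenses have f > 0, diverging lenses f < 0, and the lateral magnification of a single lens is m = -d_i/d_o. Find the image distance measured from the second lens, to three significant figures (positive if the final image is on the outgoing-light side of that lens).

Lens 1: 1/d_i1 = 1/f_1 - 1/d_o1 = 1/7 - 1/18 = 0.08730 cm^-1, so d_i1 = 11.455 cm.
That image sits 31.045 cm in front of the second lens, so d_o2 = 31.045 cm.
Lens 2: 1/d_i2 = 1/f_2 - 1/d_o2 = 1/33.5 - 1/(31.045) = -0.00236 cm^-1, so d_i2 = -423.713 cm.

-424 cm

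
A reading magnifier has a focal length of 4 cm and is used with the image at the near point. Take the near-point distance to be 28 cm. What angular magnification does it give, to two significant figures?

8.0

M = 1 + D/f = 1 + 28/4 = 8.000.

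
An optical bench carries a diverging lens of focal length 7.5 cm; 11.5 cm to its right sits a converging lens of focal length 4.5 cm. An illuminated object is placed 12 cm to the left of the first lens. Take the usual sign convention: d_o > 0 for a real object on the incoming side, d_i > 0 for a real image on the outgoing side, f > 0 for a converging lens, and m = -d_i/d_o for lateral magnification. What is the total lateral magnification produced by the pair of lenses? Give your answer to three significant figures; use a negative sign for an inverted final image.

-0.149

Lens 1: 1/d_i1 = 1/f_1 - 1/d_o1 = 1/(-7.5) - 1/12 = -0.21667 cm^-1, so d_i1 = -4.615 cm.
m_1 = -(-4.615)/12 = 0.3846.
With d_i1 < 0 the first image is virtual and lies on the object side; the object distance for lens 2 is d_o2 = 11.5 - (-4.615) = 16.115 cm.
Lens 2: 1/d_i2 = 1/f_2 - 1/d_o2 = 1/4.5 - 1/(16.115) = 0.16017 cm^-1, so d_i2 = 6.243 cm.
m_2 = -(6.243)/(16.115) = -0.3874.
Total m = m_1 x m_2 = (0.3846)(-0.3874) = -0.1490.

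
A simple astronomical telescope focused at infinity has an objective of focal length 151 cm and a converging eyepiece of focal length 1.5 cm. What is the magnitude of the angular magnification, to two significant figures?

100

|M| = f_obj/|f_eye| = 151/1.5 = 100.667.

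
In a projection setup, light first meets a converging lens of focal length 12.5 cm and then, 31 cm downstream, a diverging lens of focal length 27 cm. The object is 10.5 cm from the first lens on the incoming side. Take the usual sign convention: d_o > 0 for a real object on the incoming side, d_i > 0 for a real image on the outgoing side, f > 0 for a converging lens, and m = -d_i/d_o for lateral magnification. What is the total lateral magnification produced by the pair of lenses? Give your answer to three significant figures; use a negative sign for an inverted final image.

1.37

First lens: d_i1 = 1/(1/12.5 - 1/10.5) = -65.625 cm.
m_1 = -(-65.625)/10.5 = 6.2500.
With d_i1 < 0 the first image is virtual and lies on the object side; the object distance for lens 2 is d_o2 = 31 - (-65.625) = 96.625 cm.
Second lens: d_i2 = 1/(1/(-27) - 1/(96.625)) = -21.103 cm.
m_2 = -(-21.103)/(96.625) = 0.2184.
Total m = m_1 x m_2 = (6.2500)(0.2184) = 1.3650.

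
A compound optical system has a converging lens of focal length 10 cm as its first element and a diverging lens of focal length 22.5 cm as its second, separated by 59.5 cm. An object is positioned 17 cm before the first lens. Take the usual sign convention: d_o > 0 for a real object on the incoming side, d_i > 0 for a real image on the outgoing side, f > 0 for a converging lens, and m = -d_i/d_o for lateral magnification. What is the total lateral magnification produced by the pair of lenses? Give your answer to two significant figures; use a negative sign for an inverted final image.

Lens 1: 1/d_i1 = 1/f_1 - 1/d_o1 = 1/10 - 1/17 = 0.04118 cm^-1, so d_i1 = 24.286 cm.
m_1 = -(24.286)/17 = -1.4286.
The intermediate image is 24.286 cm to the right of lens 1, so d_o2 = L - d_i1 = 59.5 - 24.286 = 35.214 cm.
Lens 2: 1/d_i2 = 1/f_2 - 1/d_o2 = 1/(-22.5) - 1/(35.214) = -0.07284 cm^-1, so d_i2 = -13.728 cm.
m_2 = -(-13.728)/(35.214) = 0.3899.
Overall magnification: m = m_1 m_2 = -0.5569.

-0.56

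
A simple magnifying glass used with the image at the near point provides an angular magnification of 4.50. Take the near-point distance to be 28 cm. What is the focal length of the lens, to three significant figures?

8.00 cm

For the image at the near point, M = 1 + D/f.
f = D/(M - 1) = 28/(4.5 - 1) = 8.000 cm.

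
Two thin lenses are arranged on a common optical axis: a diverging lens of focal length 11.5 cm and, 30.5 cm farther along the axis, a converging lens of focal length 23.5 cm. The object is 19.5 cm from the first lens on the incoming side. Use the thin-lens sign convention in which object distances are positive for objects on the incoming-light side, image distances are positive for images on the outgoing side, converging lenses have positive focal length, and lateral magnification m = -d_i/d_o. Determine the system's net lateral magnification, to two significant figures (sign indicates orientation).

First lens: d_i1 = 1/(1/(-11.5) - 1/19.5) = -7.234 cm.
m_1 = -(-7.234)/19.5 = 0.3710.
The intermediate image is virtual, 7.234 cm to the left of lens 1, so d_o2 = L - d_i1 = 30.5 - (-7.234) = 37.734 cm.
Second lens: d_i2 = 1/(1/23.5 - 1/(37.734)) = 62.298 cm.
m_2 = -(62.298)/(37.734) = -1.6510.
The system's lateral magnification is m_1 m_2 = (0.3710)(-1.6510) = -0.6125.

-0.61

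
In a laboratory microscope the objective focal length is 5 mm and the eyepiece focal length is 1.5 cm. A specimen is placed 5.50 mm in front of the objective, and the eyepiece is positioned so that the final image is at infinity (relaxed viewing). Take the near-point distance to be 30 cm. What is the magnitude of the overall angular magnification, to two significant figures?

200

Convert to cm: f_obj = 5 mm = 0.5 cm; d_o = 5.50 mm = 0.55 cm.
Objective: 1/d_i = 1/f_obj - 1/d_o = 1/0.5 - 1/0.55 = 0.18182 cm^-1, so d_i = 5.500 cm.
m_obj = -d_i/d_o = -5.500/0.55 = -10.000.
Eyepiece angular magnification (image at infinity): M_eye = D/f_e = 30/1.5 = 20.000.
Overall M = m_obj x M_eye = (-10.000)(20.000) = -200.00.
|M| = 200.00.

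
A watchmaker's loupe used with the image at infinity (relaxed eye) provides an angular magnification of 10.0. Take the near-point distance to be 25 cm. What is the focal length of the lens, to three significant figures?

2.50 cm

For the image at infinity, M = D/f.
f = D/M = 25/10.0 = 2.500 cm.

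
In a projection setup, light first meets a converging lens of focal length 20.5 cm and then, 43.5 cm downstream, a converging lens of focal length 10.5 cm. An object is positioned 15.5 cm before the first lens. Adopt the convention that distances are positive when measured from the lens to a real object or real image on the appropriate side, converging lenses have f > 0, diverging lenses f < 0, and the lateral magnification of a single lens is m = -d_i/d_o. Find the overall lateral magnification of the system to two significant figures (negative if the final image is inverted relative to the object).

Lens 1: 1/d_i1 = 1/f_1 - 1/d_o1 = 1/20.5 - 1/15.5 = -0.01574 cm^-1, so d_i1 = -63.550 cm.
m_1 = -(-63.550)/15.5 = 4.1000.
The intermediate image is virtual, 63.550 cm to the left of lens 1, so d_o2 = L - d_i1 = 43.5 - (-63.550) = 107.050 cm.
Lens 2: 1/d_i2 = 1/f_2 - 1/d_o2 = 1/10.5 - 1/(107.050) = 0.08590 cm^-1, so d_i2 = 11.642 cm.
m_2 = -(11.642)/(107.050) = -0.1088.
The system's lateral magnification is m_1 m_2 = (4.1000)(-0.1088) = -0.4459.

-0.45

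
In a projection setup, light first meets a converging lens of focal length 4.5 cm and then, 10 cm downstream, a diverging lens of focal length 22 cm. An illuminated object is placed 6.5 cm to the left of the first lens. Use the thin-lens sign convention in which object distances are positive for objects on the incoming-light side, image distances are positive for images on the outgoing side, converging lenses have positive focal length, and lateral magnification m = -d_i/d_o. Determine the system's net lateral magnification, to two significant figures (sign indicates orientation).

-2.8

Lens 1: 1/d_i1 = 1/f_1 - 1/d_o1 = 1/4.5 - 1/6.5 = 0.06838 cm^-1, so d_i1 = 14.625 cm.
m_1 = -(14.625)/6.5 = -2.2500.
Since 14.625 cm > 10 cm, the first image lies past the second lens and serves as a virtual object: d_o2 = L - d_i1 = -4.625 cm.
Lens 2: 1/d_i2 = 1/f_2 - 1/d_o2 = 1/(-22) - 1/(-4.625) = 0.17076 cm^-1, so d_i2 = 5.856 cm.
m_2 = -(5.856)/(-4.625) = 1.2662.
Overall magnification: m = m_1 m_2 = -2.8489.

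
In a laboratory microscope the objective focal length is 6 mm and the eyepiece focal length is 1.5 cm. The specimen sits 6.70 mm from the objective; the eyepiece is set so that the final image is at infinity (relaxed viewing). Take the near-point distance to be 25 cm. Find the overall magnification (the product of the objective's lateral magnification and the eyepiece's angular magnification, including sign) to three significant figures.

-143

Convert to cm: f_obj = 6 mm = 0.6 cm; d_o = 6.70 mm = 0.67 cm.
Objective: 1/d_i = 1/f_obj - 1/d_o = 1/0.6 - 1/0.67 = 0.17413 cm^-1, so d_i = 5.743 cm.
m_obj = -d_i/d_o = -5.743/0.67 = -8.571.
Eyepiece angular magnification (image at infinity): M_eye = D/f_e = 25/1.5 = 16.667.
Overall M = m_obj x M_eye = (-8.571)(16.667) = -142.86.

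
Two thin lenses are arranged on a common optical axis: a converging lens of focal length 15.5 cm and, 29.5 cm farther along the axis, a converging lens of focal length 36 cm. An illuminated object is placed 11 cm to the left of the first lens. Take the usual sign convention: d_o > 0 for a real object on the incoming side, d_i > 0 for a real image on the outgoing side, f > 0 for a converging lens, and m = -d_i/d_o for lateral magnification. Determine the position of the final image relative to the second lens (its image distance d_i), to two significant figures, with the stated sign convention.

77 cm

First lens: d_i1 = 1/(1/15.5 - 1/11) = -37.889 cm.
The intermediate image is virtual, 37.889 cm to the left of lens 1, so d_o2 = L - d_i1 = 29.5 - (-37.889) = 67.389 cm.
Second lens: d_i2 = 1/(1/36 - 1/(67.389)) = 77.288 cm.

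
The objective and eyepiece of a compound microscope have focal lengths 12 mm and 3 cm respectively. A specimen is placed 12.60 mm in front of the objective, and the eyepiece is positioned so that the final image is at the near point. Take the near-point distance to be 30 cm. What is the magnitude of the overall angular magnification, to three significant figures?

Convert to cm: f_obj = 12 mm = 1.2 cm; d_o = 12.60 mm = 1.26 cm.
Objective: 1/d_i = 1/f_obj - 1/d_o = 1/1.2 - 1/1.26 = 0.03968 cm^-1, so d_i = 25.200 cm.
m_obj = -d_i/d_o = -25.200/1.26 = -20.000.
Eyepiece angular magnification (image at near point): M_eye = 1 + D/f_e = 1 + 30/3 = 11.000.
Overall M = m_obj x M_eye = (-20.000)(11.000) = -220.00.
|M| = 220.00.

220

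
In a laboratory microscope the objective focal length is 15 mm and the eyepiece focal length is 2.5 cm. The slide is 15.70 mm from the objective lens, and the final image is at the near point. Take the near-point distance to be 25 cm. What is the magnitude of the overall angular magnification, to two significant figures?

240

Convert to cm: f_obj = 15 mm = 1.5 cm; d_o = 15.70 mm = 1.57 cm.
Objective: 1/d_i = 1/f_obj - 1/d_o = 1/1.5 - 1/1.57 = 0.02972 cm^-1, so d_i = 33.643 cm.
m_obj = -d_i/d_o = -33.643/1.57 = -21.429.
Eyepiece angular magnification (image at near point): M_eye = 1 + D/f_e = 1 + 25/2.5 = 11.000.
Overall M = m_obj x M_eye = (-21.429)(11.000) = -235.71.
|M| = 235.71.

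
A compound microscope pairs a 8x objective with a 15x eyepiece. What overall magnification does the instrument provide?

The overall magnification of a compound microscope is the product of the objective and eyepiece magnifications:
M = M_obj x M_eye = 8 x 15 = 120.

120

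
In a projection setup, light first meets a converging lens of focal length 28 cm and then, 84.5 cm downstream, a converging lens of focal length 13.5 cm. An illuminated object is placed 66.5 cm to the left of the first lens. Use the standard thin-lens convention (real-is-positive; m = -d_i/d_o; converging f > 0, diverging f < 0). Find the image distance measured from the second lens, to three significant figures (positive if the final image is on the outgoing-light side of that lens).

21.6 cm

Applying the thin-lens equation to the first lens, 1/28 = 1/66.5 + 1/d_i1, which gives d_i1 = 48.364 cm.
That image sits 36.136 cm in front of the second lens, so d_o2 = 36.136 cm.
Applying the thin-lens equation again with f_2 = 13.5 cm and d_o2 = 36.136 cm gives d_i2 = 21.551 cm.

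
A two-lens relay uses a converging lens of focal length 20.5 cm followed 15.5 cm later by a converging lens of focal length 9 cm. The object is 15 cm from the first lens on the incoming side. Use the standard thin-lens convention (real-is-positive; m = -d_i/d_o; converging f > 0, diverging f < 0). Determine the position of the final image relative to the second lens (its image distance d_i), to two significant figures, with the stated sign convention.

10 cm

First lens: d_i1 = 1/(1/20.5 - 1/15) = -55.909 cm.
The intermediate image is virtual, 55.909 cm to the left of lens 1, so d_o2 = L - d_i1 = 15.5 - (-55.909) = 71.409 cm.
Second lens: d_i2 = 1/(1/9 - 1/(71.409)) = 10.298 cm.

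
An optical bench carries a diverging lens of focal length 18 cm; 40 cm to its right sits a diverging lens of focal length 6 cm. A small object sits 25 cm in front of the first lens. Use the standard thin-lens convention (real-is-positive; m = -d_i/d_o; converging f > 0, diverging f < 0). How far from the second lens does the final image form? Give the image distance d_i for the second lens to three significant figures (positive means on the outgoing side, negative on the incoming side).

Lens 1: 1/d_i1 = 1/f_1 - 1/d_o1 = 1/(-18) - 1/25 = -0.09556 cm^-1, so d_i1 = -10.465 cm.
With d_i1 < 0 the first image is virtual and lies on the object side; the object distance for lens 2 is d_o2 = 40 - (-10.465) = 50.465 cm.
Lens 2: 1/d_i2 = 1/f_2 - 1/d_o2 = 1/(-6) - 1/(50.465) = -0.18648 cm^-1, so d_i2 = -5.362 cm.

-5.36 cm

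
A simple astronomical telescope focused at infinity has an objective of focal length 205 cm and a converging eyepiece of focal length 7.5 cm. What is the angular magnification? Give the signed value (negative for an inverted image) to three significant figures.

-27.3

M = -f_obj/f_eye = -205/(7.5) = -27.333.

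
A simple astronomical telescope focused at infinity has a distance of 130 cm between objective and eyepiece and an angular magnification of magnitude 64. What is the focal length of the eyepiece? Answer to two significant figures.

2.0 cm

In normal adjustment the tube length equals f_obj + f_eye and |M| = f_obj/f_eye.
So f_obj = 64 f_eye and 64 f_eye + f_eye = 130 cm, giving f_eye = 130/65 = 2.000 cm and f_obj = 128.000 cm.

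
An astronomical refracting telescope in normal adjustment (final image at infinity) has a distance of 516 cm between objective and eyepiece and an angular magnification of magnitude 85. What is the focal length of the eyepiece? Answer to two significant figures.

6.0 cm

In normal adjustment the tube length equals f_obj + f_eye and |M| = f_obj/f_eye.
So f_obj = 85 f_eye and 85 f_eye + f_eye = 516 cm, giving f_eye = 516/86 = 6.000 cm and f_obj = 510.000 cm.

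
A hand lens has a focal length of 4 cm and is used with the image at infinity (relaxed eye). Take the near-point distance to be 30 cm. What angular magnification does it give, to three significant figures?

M = D/f = 30/4 = 7.500.

7.50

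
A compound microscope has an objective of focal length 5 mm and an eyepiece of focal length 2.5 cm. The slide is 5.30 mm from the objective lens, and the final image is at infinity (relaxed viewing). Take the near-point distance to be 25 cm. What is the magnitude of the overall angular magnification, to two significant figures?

170

Convert to cm: f_obj = 5 mm = 0.5 cm; d_o = 5.30 mm = 0.53 cm.
Objective: 1/d_i = 1/f_obj - 1/d_o = 1/0.5 - 1/0.53 = 0.11321 cm^-1, so d_i = 8.833 cm.
m_obj = -d_i/d_o = -8.833/0.53 = -16.667.
Eyepiece angular magnification (image at infinity): M_eye = D/f_e = 25/2.5 = 10.000.
Overall M = m_obj x M_eye = (-16.667)(10.000) = -166.67.
|M| = 166.67.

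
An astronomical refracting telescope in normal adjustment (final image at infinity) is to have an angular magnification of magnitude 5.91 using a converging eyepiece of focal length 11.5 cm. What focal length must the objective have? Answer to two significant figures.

|M| = f_obj/|f_eye|, so f_obj = |M| x |f_eye| = 5.91 x 11.5 = 67.965 cm.

68 cm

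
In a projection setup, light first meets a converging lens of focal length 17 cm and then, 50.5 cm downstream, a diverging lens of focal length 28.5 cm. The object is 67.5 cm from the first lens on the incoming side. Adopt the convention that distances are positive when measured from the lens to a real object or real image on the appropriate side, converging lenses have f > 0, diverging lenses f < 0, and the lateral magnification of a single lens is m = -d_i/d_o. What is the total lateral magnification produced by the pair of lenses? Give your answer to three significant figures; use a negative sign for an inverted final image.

First lens: d_i1 = 1/(1/17 - 1/67.5) = 22.723 cm.
m_1 = -(22.723)/67.5 = -0.3366.
That image sits 27.777 cm in front of the second lens, so d_o2 = 27.777 cm.
Second lens: d_i2 = 1/(1/(-28.5) - 1/(27.777)) = -14.067 cm.
m_2 = -(-14.067)/(27.777) = 0.5064.
The system's lateral magnification is m_1 m_2 = (-0.3366)(0.5064) = -0.1705.

-0.170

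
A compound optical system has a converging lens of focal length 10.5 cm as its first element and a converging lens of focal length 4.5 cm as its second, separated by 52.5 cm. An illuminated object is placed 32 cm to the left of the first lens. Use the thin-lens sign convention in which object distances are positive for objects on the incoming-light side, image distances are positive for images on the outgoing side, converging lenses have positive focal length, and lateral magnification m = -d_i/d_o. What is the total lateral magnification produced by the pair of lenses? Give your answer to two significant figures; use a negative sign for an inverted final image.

First lens: d_i1 = 1/(1/10.5 - 1/32) = 15.628 cm.
m_1 = -(15.628)/32 = -0.4884.
The intermediate image is 15.628 cm to the right of lens 1, so d_o2 = L - d_i1 = 52.5 - 15.628 = 36.872 cm.
Second lens: d_i2 = 1/(1/4.5 - 1/(36.872)) = 5.126 cm.
m_2 = -(5.126)/(36.872) = -0.1390.
Total m = m_1 x m_2 = (-0.4884)(-0.1390) = 0.0679.

0.068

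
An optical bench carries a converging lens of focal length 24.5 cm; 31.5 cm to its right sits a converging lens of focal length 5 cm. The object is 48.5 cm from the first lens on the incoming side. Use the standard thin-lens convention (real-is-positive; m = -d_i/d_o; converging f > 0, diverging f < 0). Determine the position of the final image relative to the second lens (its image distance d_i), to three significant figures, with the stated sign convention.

3.91 cm

First lens: d_i1 = 1/(1/24.5 - 1/48.5) = 49.510 cm.
This image would form 49.510 cm past lens 1, i.e. 18.010 cm beyond lens 2, so it is a virtual object for lens 2: d_o2 = 31.5 - 49.510 = -18.010 cm.
Second lens: d_i2 = 1/(1/5 - 1/(-18.010)) = 3.914 cm.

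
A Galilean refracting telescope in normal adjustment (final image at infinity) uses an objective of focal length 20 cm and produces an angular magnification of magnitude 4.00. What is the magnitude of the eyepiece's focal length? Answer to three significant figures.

|M| = f_obj/|f_eye|, so |f_eye| = f_obj/|M| = 20/4.0 = 5.000 cm.
(The eyepiece is diverging, so its signed focal length is -5.000 cm.)

5.00 cm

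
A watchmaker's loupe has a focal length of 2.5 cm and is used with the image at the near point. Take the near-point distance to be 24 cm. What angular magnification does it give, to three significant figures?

M = 1 + D/f = 1 + 24/2.5 = 10.600.

10.6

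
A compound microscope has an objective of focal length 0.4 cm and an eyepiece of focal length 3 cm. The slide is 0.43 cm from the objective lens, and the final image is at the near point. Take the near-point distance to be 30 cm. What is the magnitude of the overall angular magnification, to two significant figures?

150

Objective: 1/d_i = 1/f_obj - 1/d_o = 1/0.4 - 1/0.43 = 0.17442 cm^-1, so d_i = 5.733 cm.
m_obj = -d_i/d_o = -5.733/0.43 = -13.333.
Eyepiece angular magnification (image at near point): M_eye = 1 + D/f_e = 1 + 30/3 = 11.000.
Overall M = m_obj x M_eye = (-13.333)(11.000) = -146.67.
|M| = 146.67.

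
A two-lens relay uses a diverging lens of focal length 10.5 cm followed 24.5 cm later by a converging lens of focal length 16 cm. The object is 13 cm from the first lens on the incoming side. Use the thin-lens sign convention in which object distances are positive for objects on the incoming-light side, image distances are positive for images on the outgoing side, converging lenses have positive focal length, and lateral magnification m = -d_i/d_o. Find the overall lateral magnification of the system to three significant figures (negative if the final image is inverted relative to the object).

First lens: d_i1 = 1/(1/(-10.5) - 1/13) = -5.809 cm.
m_1 = -(-5.809)/13 = 0.4468.
With d_i1 < 0 the first image is virtual and lies on the object side; the object distance for lens 2 is d_o2 = 24.5 - (-5.809) = 30.309 cm.
Second lens: d_i2 = 1/(1/16 - 1/(30.309)) = 33.891 cm.
m_2 = -(33.891)/(30.309) = -1.1182.
Total m = m_1 x m_2 = (0.4468)(-1.1182) = -0.4996.

-0.500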